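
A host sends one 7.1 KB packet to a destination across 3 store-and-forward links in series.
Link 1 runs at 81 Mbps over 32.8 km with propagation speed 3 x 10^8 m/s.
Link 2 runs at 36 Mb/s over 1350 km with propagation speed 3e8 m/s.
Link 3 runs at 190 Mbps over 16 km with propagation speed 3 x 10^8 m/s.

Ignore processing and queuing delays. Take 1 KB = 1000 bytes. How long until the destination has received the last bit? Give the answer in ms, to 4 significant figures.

L = 56800 bits.
Transmission delays (L/R per hop): 0.701235, 1.57778, 0.298947 ms; sum = 2.57796 ms.
Propagation delays (d/s per hop): 0.109333, 4.5, 0.0533333 ms; sum = 4.66267 ms.
End-to-end = 7.241 ms.

7.241 ms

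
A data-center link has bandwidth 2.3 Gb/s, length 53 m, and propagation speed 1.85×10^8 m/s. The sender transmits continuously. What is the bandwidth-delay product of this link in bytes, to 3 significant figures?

82.4 bytes

Propagation delay = 53 / 185000000 = 2.86486e-07 s.
BDP = R × t_prop = 2300000000 × 2.86486e-07 = 658.919 bits.
In bytes: 658.919/8 = 82.4 bytes.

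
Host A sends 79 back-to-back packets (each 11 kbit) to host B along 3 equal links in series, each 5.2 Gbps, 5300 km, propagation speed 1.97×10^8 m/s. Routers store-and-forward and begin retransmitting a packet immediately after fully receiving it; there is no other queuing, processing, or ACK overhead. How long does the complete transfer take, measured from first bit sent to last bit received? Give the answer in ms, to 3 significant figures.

Per-hop transmission t_tx = L/R = 11000/5200000000 = 0.00211538 ms.
Per-hop propagation t_prop = 5300000/197000000 = 26.9036 ms.
Pipeline fill: first packet needs 3·t_tx to clear all hops; remaining 78 packets each add one t_tx.
Total = (3+79-1)·t_tx + 3·t_prop = 81·0.00211538 + 3·26.9036 = 80.9 ms.

80.9 ms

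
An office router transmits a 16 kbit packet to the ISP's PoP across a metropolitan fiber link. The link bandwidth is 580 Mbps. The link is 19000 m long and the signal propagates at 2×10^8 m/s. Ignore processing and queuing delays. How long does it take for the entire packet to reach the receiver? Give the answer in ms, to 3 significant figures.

0.123 ms

L = 16000 bits.
Transmission delay = L/R = 16000 / 580000000 = 0.0275862 ms.
Propagation delay = d/s = 19000 m / 200000000 m/s = 0.095 ms.
Total = 0.123 ms.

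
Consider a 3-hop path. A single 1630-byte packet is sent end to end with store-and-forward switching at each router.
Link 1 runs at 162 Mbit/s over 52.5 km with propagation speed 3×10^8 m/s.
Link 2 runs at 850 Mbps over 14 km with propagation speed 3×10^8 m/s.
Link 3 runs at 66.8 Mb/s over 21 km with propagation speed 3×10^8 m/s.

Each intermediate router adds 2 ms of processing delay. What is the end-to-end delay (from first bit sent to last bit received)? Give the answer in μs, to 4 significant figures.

L = 1630 × 8 = 13040 bits.
Transmission delays (L/R per hop): 80.4938, 15.3412, 195.21 μs; sum = 291.045 μs.
Propagation delays (d/s per hop): 175, 46.6667, 70 μs; sum = 291.667 μs.
Processing at 2 router(s): 2 × 2 ms = 4000 μs.
End-to-end = 4583 μs.

4583 μs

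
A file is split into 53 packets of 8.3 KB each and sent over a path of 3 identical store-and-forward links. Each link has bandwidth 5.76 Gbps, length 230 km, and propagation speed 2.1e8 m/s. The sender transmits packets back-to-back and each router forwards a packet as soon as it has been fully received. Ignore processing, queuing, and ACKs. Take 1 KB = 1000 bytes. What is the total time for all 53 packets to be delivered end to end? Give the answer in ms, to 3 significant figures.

3.92 ms

Per-hop transmission t_tx = L/R = 66400/5760000000 = 0.0115278 ms.
Per-hop propagation t_prop = 230000/210000000 = 1.09524 ms.
Pipeline fill: first packet needs 3·t_tx to clear all hops; remaining 52 packets each add one t_tx.
Total = (3+53-1)·t_tx + 3·t_prop = 55·0.0115278 + 3·1.09524 = 3.92 ms.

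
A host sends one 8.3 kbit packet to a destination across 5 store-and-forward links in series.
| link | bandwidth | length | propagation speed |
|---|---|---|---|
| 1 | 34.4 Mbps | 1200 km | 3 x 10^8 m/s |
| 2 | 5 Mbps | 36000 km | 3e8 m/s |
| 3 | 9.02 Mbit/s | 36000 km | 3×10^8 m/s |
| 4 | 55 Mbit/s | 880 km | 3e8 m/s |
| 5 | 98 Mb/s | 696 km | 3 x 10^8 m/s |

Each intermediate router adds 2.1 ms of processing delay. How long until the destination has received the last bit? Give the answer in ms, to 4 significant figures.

L = 8300 bits.
Transmission delays (L/R per hop): 0.241279, 1.66, 0.920177, 0.150909, 0.0846939 ms; sum = 3.05706 ms.
Propagation delays (d/s per hop): 4, 120, 120, 2.93333, 2.32 ms; sum = 249.253 ms.
Processing at 4 router(s): 4 × 2.1 ms = 8.4 ms.
End-to-end = 260.7 ms.

260.7 ms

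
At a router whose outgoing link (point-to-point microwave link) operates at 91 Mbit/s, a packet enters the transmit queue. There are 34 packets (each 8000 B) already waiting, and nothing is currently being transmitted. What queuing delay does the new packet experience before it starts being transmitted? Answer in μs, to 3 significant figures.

Each queued packet: L/R = 64000/91000000 = 703.297 μs.
34 queued → 23912.1 μs.
Queuing delay = 23900 μs.

23900 μs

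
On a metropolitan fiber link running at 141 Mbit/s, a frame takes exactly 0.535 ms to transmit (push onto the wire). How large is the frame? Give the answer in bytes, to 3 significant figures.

9430 bytes

L = R × t_tx = 141000000 b/s × 0.000535 s = 75435 bits.
In bytes: 75435 / 8 = 9430 bytes.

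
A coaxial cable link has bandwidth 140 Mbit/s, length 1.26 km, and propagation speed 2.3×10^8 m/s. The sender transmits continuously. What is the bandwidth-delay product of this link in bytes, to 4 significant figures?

Propagation delay = 1260 / 2.3e+08 = 5.47826e-06 s.
BDP = R × t_prop = 140000000 × 5.47826e-06 = 766.957 bits.
In bytes: 766.957/8 = 95.87 bytes.

95.87 bytes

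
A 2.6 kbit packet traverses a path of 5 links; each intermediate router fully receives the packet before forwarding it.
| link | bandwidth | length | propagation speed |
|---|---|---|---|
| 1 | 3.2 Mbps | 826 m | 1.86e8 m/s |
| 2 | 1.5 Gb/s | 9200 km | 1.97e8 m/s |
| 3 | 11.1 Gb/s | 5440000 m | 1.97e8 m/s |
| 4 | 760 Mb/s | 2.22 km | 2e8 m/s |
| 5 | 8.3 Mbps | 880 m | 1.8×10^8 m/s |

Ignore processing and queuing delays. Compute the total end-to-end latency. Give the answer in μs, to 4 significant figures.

75470 μs

L = 2600 bits.
Transmission delays (L/R per hop): 812.5, 1.73333, 0.234234, 3.42105, 313.253 μs; sum = 1131.14 μs.
Propagation delays (d/s per hop): 4.44086, 46700.5, 27614.2, 11.1, 4.88889 μs; sum = 74335.2 μs.
End-to-end = 75470 μs.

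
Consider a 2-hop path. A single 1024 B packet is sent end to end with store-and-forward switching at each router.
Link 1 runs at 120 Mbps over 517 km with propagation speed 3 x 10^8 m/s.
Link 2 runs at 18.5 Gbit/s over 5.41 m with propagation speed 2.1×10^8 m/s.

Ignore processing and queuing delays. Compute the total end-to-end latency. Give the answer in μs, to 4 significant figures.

1792 μs

L = 1024 × 8 = 8192 bits.
Transmission delays (L/R per hop): 68.2667, 0.442811 μs; sum = 68.7095 μs.
Propagation delays (d/s per hop): 1723.33, 0.0257619 μs; sum = 1723.36 μs.
End-to-end = 1792 μs.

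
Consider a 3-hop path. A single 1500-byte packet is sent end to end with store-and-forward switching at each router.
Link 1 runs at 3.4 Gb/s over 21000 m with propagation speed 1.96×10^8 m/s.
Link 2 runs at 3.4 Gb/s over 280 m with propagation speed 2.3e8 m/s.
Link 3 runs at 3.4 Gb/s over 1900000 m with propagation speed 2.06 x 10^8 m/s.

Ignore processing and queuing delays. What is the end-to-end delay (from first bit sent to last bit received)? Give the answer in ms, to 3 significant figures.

9.34 ms

L = 1500 × 8 = 12000 bits.
Transmission delay per hop = L/R = 12000/3400000000 = 0.00352941 ms; 3 hops → 0.0105882 ms.
Propagation delays (d/s per hop): 0.107143, 0.00121739, 9.2233 ms; sum = 9.33166 ms.
End-to-end = 9.34 ms.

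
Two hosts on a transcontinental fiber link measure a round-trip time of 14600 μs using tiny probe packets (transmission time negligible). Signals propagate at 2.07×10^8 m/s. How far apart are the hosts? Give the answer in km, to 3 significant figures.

One-way propagation = RTT/2 = 7300 μs.
d = s × t = 2.07e+08 × 0.0073 = 1510 km.

1510 km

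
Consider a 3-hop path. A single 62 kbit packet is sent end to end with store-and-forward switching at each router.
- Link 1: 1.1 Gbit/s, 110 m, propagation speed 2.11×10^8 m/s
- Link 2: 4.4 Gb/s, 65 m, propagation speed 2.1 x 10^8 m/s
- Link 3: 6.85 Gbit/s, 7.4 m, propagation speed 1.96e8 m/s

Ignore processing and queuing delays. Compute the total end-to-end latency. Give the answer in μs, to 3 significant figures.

80.4 μs

L = 62000 bits.
Transmission delays (L/R per hop): 56.3636, 14.0909, 9.05109 μs; sum = 79.5056 μs.
Propagation delays (d/s per hop): 0.521327, 0.309524, 0.0377551 μs; sum = 0.868606 μs.
End-to-end = 80.4 μs.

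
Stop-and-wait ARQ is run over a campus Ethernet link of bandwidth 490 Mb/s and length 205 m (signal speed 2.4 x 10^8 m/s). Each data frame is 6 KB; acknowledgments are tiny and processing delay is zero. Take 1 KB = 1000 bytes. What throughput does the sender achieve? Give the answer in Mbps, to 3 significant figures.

482 Mbps

t_tx = L/R = 48000/490000000 = 9.79592e-05 s.
t_prop = 205/240000000 = 8.54167e-07 s; RTT = 1.70833e-06 s.
Cycle = t_tx + RTT = 9.96675e-05 s.
Throughput = L / cycle = 48000 / 9.96675e-05 = 482 Mbps.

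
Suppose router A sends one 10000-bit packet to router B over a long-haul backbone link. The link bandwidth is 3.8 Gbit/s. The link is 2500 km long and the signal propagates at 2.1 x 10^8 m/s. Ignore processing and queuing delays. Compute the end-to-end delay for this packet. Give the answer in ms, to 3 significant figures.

11.9 ms

Transmission delay = L/R = 10000 / 3800000000 = 0.00263158 ms.
Propagation delay = d/s = 2500000 m / 210000000 m/s = 11.9048 ms.
Total = 11.9 ms.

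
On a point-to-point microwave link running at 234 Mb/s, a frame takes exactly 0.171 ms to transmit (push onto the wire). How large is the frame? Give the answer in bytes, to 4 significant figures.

L = R × t_tx = 234000000 b/s × 0.000171 s = 40014 bits.
In bytes: 40014 / 8 = 5002 bytes.

5002 bytes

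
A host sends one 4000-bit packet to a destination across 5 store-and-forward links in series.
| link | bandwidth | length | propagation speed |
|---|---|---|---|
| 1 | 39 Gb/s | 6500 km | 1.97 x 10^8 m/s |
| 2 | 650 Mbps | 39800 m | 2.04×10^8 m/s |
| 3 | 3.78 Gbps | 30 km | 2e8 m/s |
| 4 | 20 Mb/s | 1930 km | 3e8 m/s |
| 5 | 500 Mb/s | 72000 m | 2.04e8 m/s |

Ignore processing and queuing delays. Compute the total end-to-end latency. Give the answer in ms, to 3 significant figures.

40.3 ms

Transmission delays (L/R per hop): 0.000102564, 0.00615385, 0.0010582, 0.2, 0.008 ms; sum = 0.215315 ms.
Propagation delays (d/s per hop): 32.9949, 0.195098, 0.15, 6.43333, 0.352941 ms; sum = 40.1263 ms.
End-to-end = 40.3 ms.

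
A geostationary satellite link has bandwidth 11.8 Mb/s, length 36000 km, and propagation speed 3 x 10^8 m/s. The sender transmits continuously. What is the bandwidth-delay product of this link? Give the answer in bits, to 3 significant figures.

1420000 bits

Propagation delay = 36000000 / 300000000 = 0.12 s.
BDP = R × t_prop = 11800000 × 0.12 = 1416000 bits.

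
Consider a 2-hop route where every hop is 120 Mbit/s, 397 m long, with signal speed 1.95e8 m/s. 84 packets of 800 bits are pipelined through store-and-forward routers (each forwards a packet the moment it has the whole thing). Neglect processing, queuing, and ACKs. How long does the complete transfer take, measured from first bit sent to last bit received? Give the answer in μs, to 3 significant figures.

Per-hop transmission t_tx = L/R = 800/120000000 = 6.66667 μs.
Per-hop propagation t_prop = 397/195000000 = 2.0359 μs.
Pipeline fill: first packet needs 2·t_tx to clear all hops; remaining 83 packets each add one t_tx.
Total = (2+84-1)·t_tx + 2·t_prop = 85·6.66667 + 2·2.0359 = 571 μs.

571 μs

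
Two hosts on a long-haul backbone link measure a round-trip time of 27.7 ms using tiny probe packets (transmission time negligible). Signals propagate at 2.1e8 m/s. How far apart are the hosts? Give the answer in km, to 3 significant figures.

2910 km

One-way propagation = RTT/2 = 13.85 ms.
d = s × t = 210000000 × 0.01385 = 2910 km.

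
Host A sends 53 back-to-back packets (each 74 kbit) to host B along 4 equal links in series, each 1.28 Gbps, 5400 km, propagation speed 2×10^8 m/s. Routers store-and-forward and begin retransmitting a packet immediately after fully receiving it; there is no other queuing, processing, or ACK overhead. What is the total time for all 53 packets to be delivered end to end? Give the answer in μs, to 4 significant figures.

111200 μs

Per-hop transmission t_tx = L/R = 74000/1280000000 = 57.8125 μs.
Per-hop propagation t_prop = 5400000/200000000 = 27000 μs.
Pipeline fill: first packet needs 4·t_tx to clear all hops; remaining 52 packets each add one t_tx.
Total = (4+53-1)·t_tx + 4·t_prop = 56·57.8125 + 4·27000 = 111200 μs.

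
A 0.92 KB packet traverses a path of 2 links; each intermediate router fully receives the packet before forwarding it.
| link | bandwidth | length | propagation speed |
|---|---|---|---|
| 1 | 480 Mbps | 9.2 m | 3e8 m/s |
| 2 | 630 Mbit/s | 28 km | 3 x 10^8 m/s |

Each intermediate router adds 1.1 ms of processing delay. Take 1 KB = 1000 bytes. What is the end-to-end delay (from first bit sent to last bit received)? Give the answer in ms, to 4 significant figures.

L = 7360 bits.
Transmission delays (L/R per hop): 0.0153333, 0.0116825 ms; sum = 0.0270159 ms.
Propagation delays (d/s per hop): 3.06667e-05, 0.0933333 ms; sum = 0.093364 ms.
Processing at 1 router(s): 1 × 1.1 ms = 1.1 ms.
End-to-end = 1.220 ms.

1.220 ms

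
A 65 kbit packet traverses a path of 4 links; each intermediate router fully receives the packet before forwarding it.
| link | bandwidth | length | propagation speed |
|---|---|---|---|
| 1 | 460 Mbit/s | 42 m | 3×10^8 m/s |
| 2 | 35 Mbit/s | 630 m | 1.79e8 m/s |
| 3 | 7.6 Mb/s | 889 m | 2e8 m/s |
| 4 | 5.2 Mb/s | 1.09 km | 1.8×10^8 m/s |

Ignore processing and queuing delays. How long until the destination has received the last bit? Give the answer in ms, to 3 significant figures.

23.1 ms

L = 65000 bits.
Transmission delays (L/R per hop): 0.141304, 1.85714, 8.55263, 12.5 ms; sum = 23.0511 ms.
Propagation delays (d/s per hop): 0.00014, 0.00351955, 0.004445, 0.00605556 ms; sum = 0.0141601 ms.
End-to-end = 23.1 ms.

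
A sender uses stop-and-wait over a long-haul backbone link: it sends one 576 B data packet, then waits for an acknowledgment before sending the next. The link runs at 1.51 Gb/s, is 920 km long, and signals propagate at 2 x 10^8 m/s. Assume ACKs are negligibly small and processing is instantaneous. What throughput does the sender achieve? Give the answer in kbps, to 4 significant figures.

t_tx = L/R = 4608/1510000000 = 3.05166e-06 s.
t_prop = 920000/200000000 = 0.0046 s; RTT = 0.0092 s.
Cycle = t_tx + RTT = 0.00920305 s.
Throughput = L / cycle = 4608 / 0.00920305 = 500.7 kbps.

500.7 kbps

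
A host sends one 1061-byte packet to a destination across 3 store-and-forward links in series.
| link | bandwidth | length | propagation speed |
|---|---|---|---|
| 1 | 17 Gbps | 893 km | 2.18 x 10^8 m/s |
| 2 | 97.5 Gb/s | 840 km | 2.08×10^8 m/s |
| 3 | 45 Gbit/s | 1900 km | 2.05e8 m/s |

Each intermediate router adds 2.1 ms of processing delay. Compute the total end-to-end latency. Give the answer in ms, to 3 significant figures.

L = 1061 × 8 = 8488 bits.
Transmission delays (L/R per hop): 0.000499294, 8.70564e-05, 0.000188622 ms; sum = 0.000774973 ms.
Propagation delays (d/s per hop): 4.09633, 4.03846, 9.26829 ms; sum = 17.4031 ms.
Processing at 2 router(s): 2 × 2.1 ms = 4.2 ms.
End-to-end = 21.6 ms.

21.6 ms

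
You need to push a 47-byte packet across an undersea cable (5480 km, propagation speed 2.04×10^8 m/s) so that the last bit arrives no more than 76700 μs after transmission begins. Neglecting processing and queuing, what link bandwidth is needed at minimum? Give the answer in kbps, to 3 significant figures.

7.54 kbps

L = 376 bits.
Propagation delay = 5480000 / 204000000 = 26862.7 μs.
Transmission budget = 76700 − 26862.7 = 49837.3 μs.
R ≥ L / t_tx = 376 bits / 0.0498373 s = 7.54 kbps.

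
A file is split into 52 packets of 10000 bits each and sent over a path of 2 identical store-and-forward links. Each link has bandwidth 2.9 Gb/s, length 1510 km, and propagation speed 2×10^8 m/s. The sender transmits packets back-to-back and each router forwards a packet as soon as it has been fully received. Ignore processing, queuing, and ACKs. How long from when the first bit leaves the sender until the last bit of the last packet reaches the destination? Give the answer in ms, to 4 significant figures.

15.28 ms

Per-hop transmission t_tx = L/R = 10000/2900000000 = 0.00344828 ms.
Per-hop propagation t_prop = 1510000/200000000 = 7.55 ms.
Pipeline fill: first packet needs 2·t_tx to clear all hops; remaining 51 packets each add one t_tx.
Total = (2+52-1)·t_tx + 2·t_prop = 53·0.00344828 + 2·7.55 = 15.28 ms.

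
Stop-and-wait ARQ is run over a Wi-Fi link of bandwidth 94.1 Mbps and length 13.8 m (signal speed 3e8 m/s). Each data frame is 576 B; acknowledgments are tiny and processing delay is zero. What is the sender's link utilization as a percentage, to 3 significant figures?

t_tx = L/R = 4608/94100000 = 4.89692e-05 s.
t_prop = 13.8/300000000 = 4.6e-08 s; RTT = 9.2e-08 s.
Cycle = t_tx + RTT = 4.90612e-05 s.
Utilization = t_tx / cycle = 4.89692e-05/4.90612e-05 = 99.8 %.

99.8 %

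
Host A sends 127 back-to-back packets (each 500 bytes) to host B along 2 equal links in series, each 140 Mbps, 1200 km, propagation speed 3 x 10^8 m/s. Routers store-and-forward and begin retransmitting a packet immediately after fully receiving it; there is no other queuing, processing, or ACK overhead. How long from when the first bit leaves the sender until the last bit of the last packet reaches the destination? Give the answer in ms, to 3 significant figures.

Per-hop transmission t_tx = L/R = 4000/140000000 = 0.0285714 ms.
Per-hop propagation t_prop = 1200000/300000000 = 4 ms.
Pipeline fill: first packet needs 2·t_tx to clear all hops; remaining 126 packets each add one t_tx.
Total = (2+127-1)·t_tx + 2·t_prop = 128·0.0285714 + 2·4 = 11.7 ms.

11.7 ms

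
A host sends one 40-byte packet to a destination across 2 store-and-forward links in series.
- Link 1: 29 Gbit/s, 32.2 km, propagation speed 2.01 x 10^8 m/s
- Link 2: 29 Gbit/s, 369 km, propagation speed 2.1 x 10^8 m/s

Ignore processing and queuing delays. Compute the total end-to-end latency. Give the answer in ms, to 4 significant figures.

L = 40 × 8 = 320 bits.
Transmission delay per hop = L/R = 320/29000000000 = 1.10345e-05 ms; 2 hops → 2.2069e-05 ms.
Propagation delays (d/s per hop): 0.160199, 1.75714 ms; sum = 1.91734 ms.
End-to-end = 1.917 ms.

1.917 ms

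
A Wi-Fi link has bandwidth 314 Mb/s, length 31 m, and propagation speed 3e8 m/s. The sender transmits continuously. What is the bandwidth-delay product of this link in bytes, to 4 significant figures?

Propagation delay = 31 / 300000000 = 1.03333e-07 s.
BDP = R × t_prop = 314000000 × 1.03333e-07 = 32.4467 bits.
In bytes: 32.4467/8 = 4.056 bytes.

4.056 bytes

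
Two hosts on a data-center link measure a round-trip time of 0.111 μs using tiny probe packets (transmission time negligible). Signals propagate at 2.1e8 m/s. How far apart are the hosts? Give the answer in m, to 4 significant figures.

One-way propagation = RTT/2 = 0.0555 μs.
d = s × t = 210000000 × 5.55e-08 = 11.66 m.

11.66 m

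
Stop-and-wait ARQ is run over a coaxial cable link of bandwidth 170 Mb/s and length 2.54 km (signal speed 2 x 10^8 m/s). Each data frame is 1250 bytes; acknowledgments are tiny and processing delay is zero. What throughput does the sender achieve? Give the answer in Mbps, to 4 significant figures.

118.7 Mbps

t_tx = L/R = 10000/170000000 = 5.88235e-05 s.
t_prop = 2540/200000000 = 1.27e-05 s; RTT = 2.54e-05 s.
Cycle = t_tx + RTT = 8.42235e-05 s.
Throughput = L / cycle = 10000 / 8.42235e-05 = 118.7 Mbps.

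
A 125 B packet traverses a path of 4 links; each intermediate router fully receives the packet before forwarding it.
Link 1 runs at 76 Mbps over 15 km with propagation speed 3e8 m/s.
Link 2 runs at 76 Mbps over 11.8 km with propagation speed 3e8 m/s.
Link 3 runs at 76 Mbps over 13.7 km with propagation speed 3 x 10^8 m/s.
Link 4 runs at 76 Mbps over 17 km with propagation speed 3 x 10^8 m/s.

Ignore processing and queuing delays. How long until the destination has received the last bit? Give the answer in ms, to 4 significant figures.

L = 125 × 8 = 1000 bits.
Transmission delay per hop = L/R = 1000/76000000 = 0.0131579 ms; 4 hops → 0.0526316 ms.
Propagation delays (d/s per hop): 0.05, 0.0393333, 0.0456667, 0.0566667 ms; sum = 0.191667 ms.
End-to-end = 0.2443 ms.

0.2443 ms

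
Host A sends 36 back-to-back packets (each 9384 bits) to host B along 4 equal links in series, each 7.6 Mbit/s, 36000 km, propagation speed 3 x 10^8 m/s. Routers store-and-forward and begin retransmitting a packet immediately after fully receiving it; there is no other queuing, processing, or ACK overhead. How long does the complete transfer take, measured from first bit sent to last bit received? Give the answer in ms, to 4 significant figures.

Per-hop transmission t_tx = L/R = 9384/7600000 = 1.23474 ms.
Per-hop propagation t_prop = 36000000/300000000 = 120 ms.
Pipeline fill: first packet needs 4·t_tx to clear all hops; remaining 35 packets each add one t_tx.
Total = (4+36-1)·t_tx + 4·t_prop = 39·1.23474 + 4·120 = 528.2 ms.

528.2 ms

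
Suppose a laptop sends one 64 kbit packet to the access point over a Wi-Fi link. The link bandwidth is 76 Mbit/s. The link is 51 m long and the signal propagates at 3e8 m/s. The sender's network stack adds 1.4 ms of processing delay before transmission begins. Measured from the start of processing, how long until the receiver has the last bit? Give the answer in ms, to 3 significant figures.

L = 64000 bits.
Transmission delay = L/R = 64000 / 76000000 = 0.842105 ms.
Propagation delay = d/s = 51 m / 300000000 m/s = 0.00017 ms.
Plus processing delay 1.4 ms = 1.4 ms.
Total = 2.24 ms.

2.24 ms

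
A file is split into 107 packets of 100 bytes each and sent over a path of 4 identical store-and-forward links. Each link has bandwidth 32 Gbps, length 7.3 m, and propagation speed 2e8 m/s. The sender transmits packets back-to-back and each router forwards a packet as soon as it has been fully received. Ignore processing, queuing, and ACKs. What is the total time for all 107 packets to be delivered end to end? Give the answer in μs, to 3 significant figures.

2.90 μs

Per-hop transmission t_tx = L/R = 800/32000000000 = 0.025 μs.
Per-hop propagation t_prop = 7.3/200000000 = 0.0365 μs.
Pipeline fill: first packet needs 4·t_tx to clear all hops; remaining 106 packets each add one t_tx.
Total = (4+107-1)·t_tx + 4·t_prop = 110·0.025 + 4·0.0365 = 2.90 μs.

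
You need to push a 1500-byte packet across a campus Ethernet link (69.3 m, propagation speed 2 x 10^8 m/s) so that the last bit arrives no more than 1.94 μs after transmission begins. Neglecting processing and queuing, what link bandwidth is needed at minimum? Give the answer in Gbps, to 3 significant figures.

L = 12000 bits.
Propagation delay = 69.3 / 200000000 = 0.3465 μs.
Transmission budget = 1.94 − 0.3465 = 1.5935 μs.
R ≥ L / t_tx = 12000 bits / 1.5935e-06 s = 7.53 Gbps.

7.53 Gbps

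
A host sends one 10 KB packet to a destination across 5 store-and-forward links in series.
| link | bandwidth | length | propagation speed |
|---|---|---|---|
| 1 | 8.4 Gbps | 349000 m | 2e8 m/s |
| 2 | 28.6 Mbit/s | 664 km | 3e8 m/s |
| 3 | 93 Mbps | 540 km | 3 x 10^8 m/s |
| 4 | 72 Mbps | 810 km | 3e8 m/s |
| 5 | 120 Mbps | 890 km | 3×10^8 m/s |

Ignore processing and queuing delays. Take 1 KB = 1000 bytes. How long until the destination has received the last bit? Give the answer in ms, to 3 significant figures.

16.9 ms

L = 80000 bits.
Transmission delays (L/R per hop): 0.00952381, 2.7972, 0.860215, 1.11111, 0.666667 ms; sum = 5.44472 ms.
Propagation delays (d/s per hop): 1.745, 2.21333, 1.8, 2.7, 2.96667 ms; sum = 11.425 ms.
End-to-end = 16.9 ms.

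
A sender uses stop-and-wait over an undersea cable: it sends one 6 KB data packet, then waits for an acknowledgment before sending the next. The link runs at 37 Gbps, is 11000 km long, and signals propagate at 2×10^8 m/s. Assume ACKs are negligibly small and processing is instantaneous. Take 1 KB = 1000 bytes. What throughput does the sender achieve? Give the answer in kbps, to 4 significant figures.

436.4 kbps

t_tx = L/R = 48000/37000000000 = 1.2973e-06 s.
t_prop = 11000000/200000000 = 0.055 s; RTT = 0.11 s.
Cycle = t_tx + RTT = 0.110001 s.
Throughput = L / cycle = 48000 / 0.110001 = 436.4 kbps.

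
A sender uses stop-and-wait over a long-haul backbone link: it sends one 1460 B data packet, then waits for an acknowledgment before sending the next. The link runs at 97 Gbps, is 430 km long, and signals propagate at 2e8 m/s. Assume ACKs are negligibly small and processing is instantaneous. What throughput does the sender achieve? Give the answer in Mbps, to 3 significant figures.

2.72 Mbps

t_tx = L/R = 11680/97000000000 = 1.20412e-07 s.
t_prop = 430000/200000000 = 0.00215 s; RTT = 0.0043 s.
Cycle = t_tx + RTT = 0.00430012 s.
Throughput = L / cycle = 11680 / 0.00430012 = 2.72 Mbps.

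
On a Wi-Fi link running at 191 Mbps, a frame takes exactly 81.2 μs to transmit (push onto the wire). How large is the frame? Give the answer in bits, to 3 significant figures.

15500 bits

L = R × t_tx = 191000000 b/s × 8.12e-05 s = 15509.2 bits.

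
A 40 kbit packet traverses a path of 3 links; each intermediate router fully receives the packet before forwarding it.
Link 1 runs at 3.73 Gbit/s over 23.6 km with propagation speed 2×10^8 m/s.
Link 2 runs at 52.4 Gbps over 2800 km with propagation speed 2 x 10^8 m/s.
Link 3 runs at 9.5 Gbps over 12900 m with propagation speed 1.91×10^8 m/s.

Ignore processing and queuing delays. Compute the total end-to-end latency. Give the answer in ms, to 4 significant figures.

L = 40000 bits.
Transmission delays (L/R per hop): 0.0107239, 0.000763359, 0.00421053 ms; sum = 0.0156977 ms.
Propagation delays (d/s per hop): 0.118, 14, 0.0675393 ms; sum = 14.1855 ms.
End-to-end = 14.20 ms.

14.20 ms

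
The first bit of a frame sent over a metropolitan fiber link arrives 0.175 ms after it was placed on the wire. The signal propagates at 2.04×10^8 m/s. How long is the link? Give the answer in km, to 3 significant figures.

35.7 km

d = s × t_prop = 204000000 × 0.000175 = 35.7 km.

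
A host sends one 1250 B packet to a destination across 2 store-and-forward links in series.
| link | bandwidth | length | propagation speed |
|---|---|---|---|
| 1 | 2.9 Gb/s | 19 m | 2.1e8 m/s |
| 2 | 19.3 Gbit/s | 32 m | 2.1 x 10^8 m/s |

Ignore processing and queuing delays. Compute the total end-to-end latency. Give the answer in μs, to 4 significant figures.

4.209 μs

L = 1250 × 8 = 10000 bits.
Transmission delays (L/R per hop): 3.44828, 0.518135 μs; sum = 3.96641 μs.
Propagation delays (d/s per hop): 0.0904762, 0.152381 μs; sum = 0.242857 μs.
End-to-end = 4.209 μs.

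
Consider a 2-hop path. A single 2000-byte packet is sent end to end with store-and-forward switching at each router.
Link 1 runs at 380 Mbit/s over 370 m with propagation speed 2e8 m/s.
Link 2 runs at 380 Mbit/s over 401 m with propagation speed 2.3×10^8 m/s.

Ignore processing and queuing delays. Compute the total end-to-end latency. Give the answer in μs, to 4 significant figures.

87.80 μs

L = 2000 × 8 = 16000 bits.
Transmission delay per hop = L/R = 16000/380000000 = 42.1053 μs; 2 hops → 84.2105 μs.
Propagation delays (d/s per hop): 1.85, 1.74348 μs; sum = 3.59348 μs.
End-to-end = 87.80 μs.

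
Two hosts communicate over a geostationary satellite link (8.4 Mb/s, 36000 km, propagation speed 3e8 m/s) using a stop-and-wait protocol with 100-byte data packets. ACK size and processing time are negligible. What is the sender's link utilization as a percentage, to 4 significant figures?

t_tx = L/R = 800/8400000 = 9.52381e-05 s.
t_prop = 36000000/300000000 = 0.12 s; RTT = 0.24 s.
Cycle = t_tx + RTT = 0.240095 s.
Utilization = t_tx / cycle = 9.52381e-05/0.240095 = 0.03967 %.

0.03967 %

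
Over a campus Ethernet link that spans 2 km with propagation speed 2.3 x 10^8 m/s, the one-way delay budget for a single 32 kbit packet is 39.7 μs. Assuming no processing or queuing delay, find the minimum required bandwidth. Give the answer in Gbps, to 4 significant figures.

Propagation delay = 2000 / 2.3e+08 = 8.69565 μs.
Transmission budget = 39.7 − 8.69565 = 31.0043 μs.
R ≥ L / t_tx = 32000 bits / 3.10043e-05 s = 1.032 Gbps.

1.032 Gbps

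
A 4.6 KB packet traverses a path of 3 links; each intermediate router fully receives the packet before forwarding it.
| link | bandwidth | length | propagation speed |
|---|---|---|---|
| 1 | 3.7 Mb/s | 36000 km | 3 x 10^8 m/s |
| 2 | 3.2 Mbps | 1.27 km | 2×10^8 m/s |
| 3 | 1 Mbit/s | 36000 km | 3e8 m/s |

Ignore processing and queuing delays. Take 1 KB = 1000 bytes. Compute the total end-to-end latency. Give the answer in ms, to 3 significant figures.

298 ms

L = 36800 bits.
Transmission delays (L/R per hop): 9.94595, 11.5, 36.8 ms; sum = 58.2459 ms.
Propagation delays (d/s per hop): 120, 0.00635, 120 ms; sum = 240.006 ms.
End-to-end = 298 ms.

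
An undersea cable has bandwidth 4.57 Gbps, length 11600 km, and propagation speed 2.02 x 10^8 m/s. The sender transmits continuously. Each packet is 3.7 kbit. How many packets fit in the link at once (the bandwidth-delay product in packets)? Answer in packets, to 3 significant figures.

70900 packets

Propagation delay = 11600000 / 202000000 = 0.0574257 s.
BDP = R × t_prop = 4570000000 × 0.0574257 = 262436000 bits.
In packets of 3700 bits: 70900 packets.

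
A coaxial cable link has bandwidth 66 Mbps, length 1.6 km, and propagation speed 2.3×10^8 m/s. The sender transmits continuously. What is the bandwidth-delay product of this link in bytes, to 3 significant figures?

57.4 bytes

Propagation delay = 1600 / 2.3e+08 = 6.95652e-06 s.
BDP = R × t_prop = 66000000 × 6.95652e-06 = 459.13 bits.
In bytes: 459.13/8 = 57.4 bytes.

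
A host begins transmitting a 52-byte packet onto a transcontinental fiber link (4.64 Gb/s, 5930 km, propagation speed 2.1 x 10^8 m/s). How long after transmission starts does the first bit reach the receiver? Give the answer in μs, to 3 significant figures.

28200 μs

First bit experiences only propagation delay: d/s = 5930000/210000000 = 28200 μs.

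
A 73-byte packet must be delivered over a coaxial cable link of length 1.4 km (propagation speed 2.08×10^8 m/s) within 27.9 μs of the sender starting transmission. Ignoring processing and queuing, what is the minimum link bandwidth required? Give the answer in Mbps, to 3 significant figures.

27.6 Mbps

L = 584 bits.
Propagation delay = 1400 / 208000000 = 6.73077 μs.
Transmission budget = 27.9 − 6.73077 = 21.1692 μs.
R ≥ L / t_tx = 584 bits / 2.11692e-05 s = 27.6 Mbps.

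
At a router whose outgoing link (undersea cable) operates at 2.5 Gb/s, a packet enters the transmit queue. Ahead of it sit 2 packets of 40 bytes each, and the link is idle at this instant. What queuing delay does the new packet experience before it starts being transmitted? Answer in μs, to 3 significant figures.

0.256 μs

Each queued packet: L/R = 320/2500000000 = 0.128 μs.
2 queued → 0.256 μs.
Queuing delay = 0.256 μs.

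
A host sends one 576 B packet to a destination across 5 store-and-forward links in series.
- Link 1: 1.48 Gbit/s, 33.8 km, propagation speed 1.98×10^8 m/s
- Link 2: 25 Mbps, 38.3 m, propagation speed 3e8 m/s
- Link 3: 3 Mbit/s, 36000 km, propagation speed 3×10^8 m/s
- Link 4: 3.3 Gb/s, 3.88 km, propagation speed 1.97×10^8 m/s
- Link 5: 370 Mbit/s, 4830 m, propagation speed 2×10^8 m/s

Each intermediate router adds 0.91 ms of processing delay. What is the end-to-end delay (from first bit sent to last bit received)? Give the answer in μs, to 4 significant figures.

125600 μs

L = 576 × 8 = 4608 bits.
Transmission delays (L/R per hop): 3.11351, 184.32, 1536, 1.39636, 12.4541 μs; sum = 1737.28 μs.
Propagation delays (d/s per hop): 170.707, 0.127667, 120000, 19.6954, 24.15 μs; sum = 120215 μs.
Processing at 4 router(s): 4 × 0.91 ms = 3640 μs.
End-to-end = 125600 μs.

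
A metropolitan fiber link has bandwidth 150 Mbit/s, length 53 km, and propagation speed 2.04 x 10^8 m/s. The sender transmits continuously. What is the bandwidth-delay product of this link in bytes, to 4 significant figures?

4871 bytes

Propagation delay = 53000 / 204000000 = 0.000259804 s.
BDP = R × t_prop = 150000000 × 0.000259804 = 38970.6 bits.
In bytes: 38970.6/8 = 4871 bytes.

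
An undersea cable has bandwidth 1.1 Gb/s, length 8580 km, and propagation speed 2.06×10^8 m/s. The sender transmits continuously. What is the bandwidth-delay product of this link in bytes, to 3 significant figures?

Propagation delay = 8580000 / 206000000 = 0.0416505 s.
BDP = R × t_prop = 1100000000 × 0.0416505 = 45815500 bits.
In bytes: 45815500/8 = 5730000 bytes.

5730000 bytes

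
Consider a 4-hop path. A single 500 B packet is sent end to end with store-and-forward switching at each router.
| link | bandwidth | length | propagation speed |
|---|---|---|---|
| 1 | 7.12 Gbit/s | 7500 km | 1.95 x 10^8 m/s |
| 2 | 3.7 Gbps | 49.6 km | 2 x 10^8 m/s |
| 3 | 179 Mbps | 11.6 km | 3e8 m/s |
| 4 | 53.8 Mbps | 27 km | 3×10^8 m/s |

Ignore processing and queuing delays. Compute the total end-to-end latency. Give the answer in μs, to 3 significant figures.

L = 500 × 8 = 4000 bits.
Transmission delays (L/R per hop): 0.561798, 1.08108, 22.3464, 74.3494 μs; sum = 98.3387 μs.
Propagation delays (d/s per hop): 38461.5, 248, 38.6667, 90 μs; sum = 38838.2 μs.
End-to-end = 38900 μs.

38900 μs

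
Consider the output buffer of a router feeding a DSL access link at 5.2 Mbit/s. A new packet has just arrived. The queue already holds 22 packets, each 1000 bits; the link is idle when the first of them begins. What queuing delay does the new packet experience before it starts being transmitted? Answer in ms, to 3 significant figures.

Each queued packet: L/R = 1000/5200000 = 0.192308 ms.
22 queued → 4.23077 ms.
Queuing delay = 4.23 ms.

4.23 ms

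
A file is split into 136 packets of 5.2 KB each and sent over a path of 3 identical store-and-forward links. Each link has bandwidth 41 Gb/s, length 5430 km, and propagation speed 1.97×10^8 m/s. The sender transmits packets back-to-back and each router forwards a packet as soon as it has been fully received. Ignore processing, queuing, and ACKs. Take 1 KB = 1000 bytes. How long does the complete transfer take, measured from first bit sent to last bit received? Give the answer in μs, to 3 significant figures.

Per-hop transmission t_tx = L/R = 41600/41000000000 = 1.01463 μs.
Per-hop propagation t_prop = 5430000/197000000 = 27563.5 μs.
Pipeline fill: first packet needs 3·t_tx to clear all hops; remaining 135 packets each add one t_tx.
Total = (3+136-1)·t_tx + 3·t_prop = 138·1.01463 + 3·27563.5 = 82800 μs.

82800 μs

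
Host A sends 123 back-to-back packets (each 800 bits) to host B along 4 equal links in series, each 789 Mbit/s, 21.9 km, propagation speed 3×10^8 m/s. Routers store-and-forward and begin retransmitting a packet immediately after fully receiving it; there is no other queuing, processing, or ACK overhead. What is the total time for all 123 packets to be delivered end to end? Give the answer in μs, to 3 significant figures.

Per-hop transmission t_tx = L/R = 800/789000000 = 1.01394 μs.
Per-hop propagation t_prop = 21900/300000000 = 73 μs.
Pipeline fill: first packet needs 4·t_tx to clear all hops; remaining 122 packets each add one t_tx.
Total = (4+123-1)·t_tx + 4·t_prop = 126·1.01394 + 4·73 = 420 μs.

420 μs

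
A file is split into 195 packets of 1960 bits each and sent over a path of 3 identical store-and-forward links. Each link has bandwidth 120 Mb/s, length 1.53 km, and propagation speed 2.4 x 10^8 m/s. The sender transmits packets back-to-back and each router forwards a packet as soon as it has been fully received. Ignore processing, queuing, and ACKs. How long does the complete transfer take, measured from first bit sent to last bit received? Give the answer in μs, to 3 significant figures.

Per-hop transmission t_tx = L/R = 1960/120000000 = 16.3333 μs.
Per-hop propagation t_prop = 1530/240000000 = 6.375 μs.
Pipeline fill: first packet needs 3·t_tx to clear all hops; remaining 194 packets each add one t_tx.
Total = (3+195-1)·t_tx + 3·t_prop = 197·16.3333 + 3·6.375 = 3240 μs.

3240 μs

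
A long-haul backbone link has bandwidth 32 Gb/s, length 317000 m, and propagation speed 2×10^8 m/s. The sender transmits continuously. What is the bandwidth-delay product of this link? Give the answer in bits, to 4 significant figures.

Propagation delay = 317000 / 200000000 = 0.001585 s.
BDP = R × t_prop = 32000000000 × 0.001585 = 50720000 bits.

50720000 bits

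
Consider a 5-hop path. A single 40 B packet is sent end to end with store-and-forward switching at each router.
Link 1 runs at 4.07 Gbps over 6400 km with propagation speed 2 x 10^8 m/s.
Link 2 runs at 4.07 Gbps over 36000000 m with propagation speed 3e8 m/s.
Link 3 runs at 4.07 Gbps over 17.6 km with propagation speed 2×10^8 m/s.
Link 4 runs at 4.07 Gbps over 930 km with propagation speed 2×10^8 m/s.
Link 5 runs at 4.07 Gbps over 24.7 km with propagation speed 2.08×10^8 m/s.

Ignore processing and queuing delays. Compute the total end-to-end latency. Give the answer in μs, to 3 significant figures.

L = 40 × 8 = 320 bits.
Transmission delay per hop = L/R = 320/4.07e+09 = 0.0786241 μs; 5 hops → 0.39312 μs.
Propagation delays (d/s per hop): 32000, 120000, 88, 4650, 118.75 μs; sum = 156857 μs.
End-to-end = 157000 μs.

157000 μs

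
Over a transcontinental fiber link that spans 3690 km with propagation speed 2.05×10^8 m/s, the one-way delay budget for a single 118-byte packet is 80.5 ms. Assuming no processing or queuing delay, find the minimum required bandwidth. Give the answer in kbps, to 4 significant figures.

15.10 kbps

L = 944 bits.
Propagation delay = 3690000 / 2.05e+08 = 18 ms.
Transmission budget = 80.5 − 18 = 62.5 ms.
R ≥ L / t_tx = 944 bits / 0.0625 s = 15.10 kbps.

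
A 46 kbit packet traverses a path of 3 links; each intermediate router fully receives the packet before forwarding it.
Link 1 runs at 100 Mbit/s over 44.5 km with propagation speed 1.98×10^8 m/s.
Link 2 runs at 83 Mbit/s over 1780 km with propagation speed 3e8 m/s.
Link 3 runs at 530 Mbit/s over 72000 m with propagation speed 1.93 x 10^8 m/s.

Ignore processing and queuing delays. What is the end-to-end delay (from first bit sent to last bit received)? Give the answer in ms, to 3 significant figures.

L = 46000 bits.
Transmission delays (L/R per hop): 0.46, 0.554217, 0.0867925 ms; sum = 1.10101 ms.
Propagation delays (d/s per hop): 0.224747, 5.93333, 0.373057 ms; sum = 6.53114 ms.
End-to-end = 7.63 ms.

7.63 ms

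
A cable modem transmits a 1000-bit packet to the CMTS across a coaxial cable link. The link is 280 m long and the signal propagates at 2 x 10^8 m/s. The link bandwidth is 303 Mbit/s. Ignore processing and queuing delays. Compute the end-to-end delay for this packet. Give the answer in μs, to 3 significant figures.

4.70 μs

Transmission delay = L/R = 1000 / 303000000 = 3.30033 μs.
Propagation delay = d/s = 280 m / 200000000 m/s = 1.4 μs.
Total = 4.70 μs.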